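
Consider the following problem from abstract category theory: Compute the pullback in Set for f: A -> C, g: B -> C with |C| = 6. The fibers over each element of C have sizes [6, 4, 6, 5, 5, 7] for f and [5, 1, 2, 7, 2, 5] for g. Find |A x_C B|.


The pullback A x_C B consists of pairs (a, b) with f(a) = g(b).
For each element c in C, the fiber product has |f^-1(c)| * |g^-1(c)| elements.
Summing over C: 6 * 5 + 4 * 1 + 6 * 2 + 5 * 7 + 5 * 2 + 7 * 5
= 30 + 4 + 12 + 35 + 10 + 35 = 126

126


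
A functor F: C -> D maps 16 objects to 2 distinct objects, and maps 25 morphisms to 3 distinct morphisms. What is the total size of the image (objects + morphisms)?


The image of F consists of distinct objects and distinct morphisms.
|Im(F)| on objects = 2
|Im(F)| on morphisms = 3
Total image cardinality = 2 + 3 = 5

5


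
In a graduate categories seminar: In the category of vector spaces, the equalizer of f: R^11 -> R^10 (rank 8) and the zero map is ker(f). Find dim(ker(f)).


The equalizer of f and the zero map is ker(f).
By the rank-nullity theorem: dim(ker(f)) = dim(domain) - rank(f).
dim(ker(f)) = 11 - 8 = 3

3


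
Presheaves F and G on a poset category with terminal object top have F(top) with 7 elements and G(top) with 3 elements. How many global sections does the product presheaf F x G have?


Global sections of a presheaf on a poset with terminal top satisfy
Gamma(H) ~ H(top). Presheaves admit pointwise products, so
(F x G)(top) = F(top) x G(top) (Cartesian product).
|Gamma(F x G)| = |F(top)| * |G(top)| = 7 * 3 = 21.

21


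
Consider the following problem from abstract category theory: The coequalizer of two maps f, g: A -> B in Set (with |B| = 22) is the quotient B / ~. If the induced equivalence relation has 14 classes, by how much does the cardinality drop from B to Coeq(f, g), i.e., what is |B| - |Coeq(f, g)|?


The coequalizer Coeq(f, g) = B / ~ has one element per equivalence class.
|B| = 22, |Coeq(f, g)| = 14.
|B| - |Coeq(f, g)| = 22 - 14 = 8.

8


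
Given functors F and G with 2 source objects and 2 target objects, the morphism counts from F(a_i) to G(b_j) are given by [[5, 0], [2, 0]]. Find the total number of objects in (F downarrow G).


Objects of (F downarrow G) are triples (a, b, h: F(a)->G(b)).
The count equals the sum of all entries in the hom-matrix.
sum(row 0) = 5
sum(row 1) = 2
Grand total = 7

7


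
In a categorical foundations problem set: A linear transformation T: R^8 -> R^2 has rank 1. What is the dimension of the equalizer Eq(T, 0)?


The equalizer of f and the zero map is ker(f).
By the rank-nullity theorem: dim(ker(f)) = dim(domain) - rank(f).
dim(ker(f)) = 8 - 1 = 7

7


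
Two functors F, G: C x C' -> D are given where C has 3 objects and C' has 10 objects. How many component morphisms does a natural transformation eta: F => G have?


A natural transformation eta: F => G assigns one component morphism per
object of the domain category.
The domain is the product category C x C', so
|Ob(C x C')| = |Ob(C)| * |Ob(C')| = 3 * 10 = 30.
Therefore eta has 30 component morphisms.

30


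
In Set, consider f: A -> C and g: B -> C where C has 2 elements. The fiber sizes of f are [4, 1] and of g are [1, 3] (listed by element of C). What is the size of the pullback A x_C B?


The pullback A x_C B consists of pairs (a, b) with f(a) = g(b).
For each element c in C, the fiber product has |f^-1(c)| * |g^-1(c)| elements.
Summing over C: 4 * 1 + 1 * 3
= 4 + 3 = 7

7


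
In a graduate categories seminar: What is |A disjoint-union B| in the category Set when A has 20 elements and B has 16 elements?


In Set, the coproduct A + B is the disjoint union.
|A + B| = |A| + |B| = 20 + 16 = 36

36


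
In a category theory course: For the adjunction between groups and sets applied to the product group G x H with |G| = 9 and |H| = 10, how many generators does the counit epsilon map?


The counit epsilon_K: F(U(K)) -> K of the Free-Forgetful adjunction
maps |K| generators of F(U(K)) into K. For K = G x H (the product group),
|G x H| = |G| * |H|.
Total generators mapped = 9 * 10 = 90.

90


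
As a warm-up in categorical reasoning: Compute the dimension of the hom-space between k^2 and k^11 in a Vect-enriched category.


In Vect-enriched categories, Hom(k^n, k^m) is the space of m x n matrices.
dim(Hom(k^2, k^11)) = 11 * 2 = 22

22


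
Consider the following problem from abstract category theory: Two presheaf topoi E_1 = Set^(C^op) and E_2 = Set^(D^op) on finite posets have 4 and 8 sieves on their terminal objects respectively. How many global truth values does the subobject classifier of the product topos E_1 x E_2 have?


In a product of presheaf topoi E_1 x E_2, the subobject classifier
is Omega = Omega_1 x Omega_2 (componentwise), so
|Omega(top)| = |Omega_1(top_1)| * |Omega_2(top_2)|.
= 4 * 8 = 32.

32


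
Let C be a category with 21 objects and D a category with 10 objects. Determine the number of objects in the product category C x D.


The product category C x D has objects that are pairs (c, d).
Number of pairs = |Ob(C)| * |Ob(D)| = 21 * 10 = 210

210


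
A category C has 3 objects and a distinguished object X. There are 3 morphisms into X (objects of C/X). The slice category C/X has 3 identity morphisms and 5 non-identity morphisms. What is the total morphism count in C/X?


In the slice category C/X, objects are morphisms to X.
Identity morphisms: 3 (one per object of C/X).
Non-identity morphisms: 5.
Total = 3 + 5 = 8

8


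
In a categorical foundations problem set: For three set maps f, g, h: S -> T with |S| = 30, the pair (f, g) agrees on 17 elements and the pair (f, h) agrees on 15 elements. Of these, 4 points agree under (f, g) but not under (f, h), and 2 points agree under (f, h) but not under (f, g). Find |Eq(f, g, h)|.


Eq(f, g, h) is the triple-agreement set: points in S where all three
maps take the same value. Using inclusion-exclusion on the pairwise data:
Pair (f, g) agrees on 17 points; pair (f, h) on 15 points.
Points agreeing under (f, g) but not (f, h) = 4; under (f, h) but not (f, g) = 2.
Triple-agreement = agreement-in-(f, g) minus points that agree under (f, g) but not (f, h):
|Eq(f, g, h)| = 17 - 4 = 13
(cross-check via (f, h): 15 - 2 = 13.)

13


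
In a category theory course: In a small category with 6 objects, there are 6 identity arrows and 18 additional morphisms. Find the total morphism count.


Each object has an identity morphism, giving 6 identities.
Adding the 18 non-identity morphisms:
Total = 6 + 18 = 24

24


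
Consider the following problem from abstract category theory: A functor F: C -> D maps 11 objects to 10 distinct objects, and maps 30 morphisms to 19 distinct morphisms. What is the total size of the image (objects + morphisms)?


The image of F consists of distinct objects and distinct morphisms.
|Im(F)| on objects = 10
|Im(F)| on morphisms = 19
Total image cardinality = 10 + 19 = 29

29


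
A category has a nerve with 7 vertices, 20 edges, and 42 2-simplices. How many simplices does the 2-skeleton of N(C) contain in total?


The 2-skeleton of the nerve N(C) consists of simplices in dimensions 0, 1, 2:
  |N(C)_0| = 7 (objects)
  |N(C)_1| = 20 (morphisms)
  |N(C)_2| = 42 (composable pairs)
Total = 7 + 20 + 42 = 69

69


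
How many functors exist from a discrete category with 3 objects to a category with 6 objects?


A functor from a discrete category C to D is determined by
where each object maps. Each of the 3 objects of C can map
to any of the 6 objects of D independently.
Number of functors = 6^3 = 216

216


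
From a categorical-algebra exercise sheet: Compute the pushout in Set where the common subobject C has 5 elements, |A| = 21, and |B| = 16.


The pushout A +_C B identifies the images of C in A and B.
|A +_C B| = |A| + |B| - |C| (for injections).
= 21 + 16 - 5 = 32

32


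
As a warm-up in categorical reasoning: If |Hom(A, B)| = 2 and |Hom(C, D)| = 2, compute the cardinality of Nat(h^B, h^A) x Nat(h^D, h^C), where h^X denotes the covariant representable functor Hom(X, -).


By the Yoneda lemma, Nat(h^B, h^A) is isomorphic to Hom(A, B),
so |Nat(h^B, h^A)| = |Hom(A, B)| and |Nat(h^D, h^C)| = |Hom(C, D)|.
|Hom(A, B)| = 2, |Hom(C, D)| = 2.
|Nat(h^B, h^A) x Nat(h^D, h^C)| = 2 * 2 = 4

4


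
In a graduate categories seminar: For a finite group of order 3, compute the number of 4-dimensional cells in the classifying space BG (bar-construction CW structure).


In the bar-construction CW model of BG, the n-cells are indexed by
n-tuples [g_1|...|g_n] of non-identity elements of G (degenerate
simplices with some g_i = e do not contribute cells), so there are
(|G| - 1)^n n-cells.
For dim = 4 with |G| = 3:
cells = (3 - 1)^4 = 2^4 = 16

16


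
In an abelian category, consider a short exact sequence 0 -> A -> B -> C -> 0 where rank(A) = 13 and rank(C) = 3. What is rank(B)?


For a short exact sequence 0 -> A -> B -> C -> 0,
rank is additive: rank(B) = rank(A) + rank(C).
rank(B) = 13 + 3 = 16

16


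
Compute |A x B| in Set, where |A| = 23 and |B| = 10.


In Set, the product A x B is the Cartesian product.
By the universal property, |A x B| = |A| * |B|.
|A x B| = 23 * 10 = 230

230


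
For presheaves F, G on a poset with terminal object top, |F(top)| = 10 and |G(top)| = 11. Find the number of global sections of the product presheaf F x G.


Global sections of a presheaf on a poset with terminal top satisfy
Gamma(H) ~ H(top). Presheaves admit pointwise products, so
(F x G)(top) = F(top) x G(top) (Cartesian product).
|Gamma(F x G)| = |F(top)| * |G(top)| = 10 * 11 = 110.

110


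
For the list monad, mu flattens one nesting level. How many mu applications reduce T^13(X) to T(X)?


Each application of mu: T^2 -> T removes one layer of nesting.
Starting at depth 13 (i.e., T^13(X)), we need to reach T(X).
Number of mu applications = 13 - 1 = 12

12


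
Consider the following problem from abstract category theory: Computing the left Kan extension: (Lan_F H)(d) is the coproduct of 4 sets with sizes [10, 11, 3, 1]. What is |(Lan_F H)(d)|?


Pointwise, the left Kan extension (Lan_F H)(d) is the colimit, indexed
by the comma category (F downarrow d), of H composed with the
projection (F downarrow d) -> C. Here that colimit is given
as a coproduct (disjoint union) of sets, so its cardinality is the
sum of the sizes of the summands.
Coproduct of sets with sizes: 10 + 11 + 3 + 1
= 25

25


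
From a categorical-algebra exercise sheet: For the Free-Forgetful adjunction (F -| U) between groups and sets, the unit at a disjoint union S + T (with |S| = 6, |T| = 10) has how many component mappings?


The unit eta_X: X -> U(F(X)) of the Free-Forgetful adjunction
maps each element of X to a generator of F(X). For X = S + T (disjoint
union in Set), |S + T| = |S| + |T|.
Total mappings = 6 + 10 = 16.

16


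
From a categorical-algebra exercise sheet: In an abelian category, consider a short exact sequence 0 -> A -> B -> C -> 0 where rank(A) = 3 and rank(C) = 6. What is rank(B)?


For a short exact sequence 0 -> A -> B -> C -> 0,
rank is additive: rank(B) = rank(A) + rank(C).
rank(B) = 3 + 6 = 9

9


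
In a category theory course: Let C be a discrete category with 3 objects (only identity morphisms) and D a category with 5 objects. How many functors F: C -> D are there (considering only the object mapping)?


A functor from a discrete category C to D is determined by
where each object maps. Each of the 3 objects of C can map
to any of the 5 objects of D independently.
Number of functors = 5^3 = 125

125


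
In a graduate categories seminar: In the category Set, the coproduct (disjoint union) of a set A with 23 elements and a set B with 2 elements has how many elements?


In Set, the coproduct A + B is the disjoint union.
|A + B| = |A| + |B| = 23 + 2 = 25

25


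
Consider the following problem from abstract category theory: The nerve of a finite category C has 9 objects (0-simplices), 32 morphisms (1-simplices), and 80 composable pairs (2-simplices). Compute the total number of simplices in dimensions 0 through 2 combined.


The 2-skeleton of the nerve N(C) consists of simplices in dimensions 0, 1, 2:
  |N(C)_0| = 9 (objects)
  |N(C)_1| = 32 (morphisms)
  |N(C)_2| = 80 (composable pairs)
Total = 9 + 32 + 80 = 121

121


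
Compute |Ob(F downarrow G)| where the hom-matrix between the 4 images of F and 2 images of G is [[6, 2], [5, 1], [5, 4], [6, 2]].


Objects of (F downarrow G) are triples (a, b, h: F(a)->G(b)).
The count equals the sum of all entries in the hom-matrix.
sum(row 0) = 8
sum(row 1) = 6
sum(row 2) = 9
sum(row 3) = 8
Grand total = 31

31


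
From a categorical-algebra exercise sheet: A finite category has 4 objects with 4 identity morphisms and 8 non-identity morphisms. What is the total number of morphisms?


Each object has an identity morphism, giving 4 identities.
Adding the 8 non-identity morphisms:
Total = 4 + 8 = 12

12


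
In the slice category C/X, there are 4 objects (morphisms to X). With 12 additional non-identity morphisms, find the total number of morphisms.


In the slice category C/X, objects are morphisms to X.
Identity morphisms: 4 (one per object of C/X).
Non-identity morphisms: 12.
Total = 4 + 12 = 16

16


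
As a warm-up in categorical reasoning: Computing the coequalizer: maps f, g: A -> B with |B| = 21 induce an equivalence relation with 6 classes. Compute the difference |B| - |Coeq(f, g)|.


The coequalizer Coeq(f, g) = B / ~ has one element per equivalence class.
|B| = 21, |Coeq(f, g)| = 6.
|B| - |Coeq(f, g)| = 21 - 6 = 15.

15


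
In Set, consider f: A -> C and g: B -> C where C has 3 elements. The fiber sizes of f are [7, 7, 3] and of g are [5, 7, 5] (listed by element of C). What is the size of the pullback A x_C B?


The pullback A x_C B consists of pairs (a, b) with f(a) = g(b).
For each element c in C, the fiber product has |f^-1(c)| * |g^-1(c)| elements.
Summing over C: 7 * 5 + 7 * 7 + 3 * 5
= 35 + 49 + 15 = 99

99


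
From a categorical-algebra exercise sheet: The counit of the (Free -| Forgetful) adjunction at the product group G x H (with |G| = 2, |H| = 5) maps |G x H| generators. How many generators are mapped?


The counit epsilon_K: F(U(K)) -> K of the Free-Forgetful adjunction
maps |K| generators of F(U(K)) into K. For K = G x H (the product group),
|G x H| = |G| * |H|.
Total generators mapped = 2 * 5 = 10.

10


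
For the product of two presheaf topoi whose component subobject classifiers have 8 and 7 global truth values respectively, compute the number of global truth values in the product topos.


In a product of presheaf topoi E_1 x E_2, the subobject classifier
is Omega = Omega_1 x Omega_2 (componentwise), so
|Omega(top)| = |Omega_1(top_1)| * |Omega_2(top_2)|.
= 8 * 7 = 56.

56


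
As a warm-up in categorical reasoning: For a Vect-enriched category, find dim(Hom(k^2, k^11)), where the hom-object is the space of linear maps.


In Vect-enriched categories, Hom(k^n, k^m) is the space of m x n matrices.
dim(Hom(k^2, k^11)) = 11 * 2 = 22

22


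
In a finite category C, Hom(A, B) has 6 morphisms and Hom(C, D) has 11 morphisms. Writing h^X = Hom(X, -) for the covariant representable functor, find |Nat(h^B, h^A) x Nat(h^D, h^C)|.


By the Yoneda lemma, Nat(h^B, h^A) is isomorphic to Hom(A, B),
so |Nat(h^B, h^A)| = |Hom(A, B)| and |Nat(h^D, h^C)| = |Hom(C, D)|.
|Hom(A, B)| = 6, |Hom(C, D)| = 11.
|Nat(h^B, h^A) x Nat(h^D, h^C)| = 6 * 11 = 66

66


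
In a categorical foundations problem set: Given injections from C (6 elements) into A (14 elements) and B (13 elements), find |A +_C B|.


The pushout A +_C B identifies the images of C in A and B.
|A +_C B| = |A| + |B| - |C| (for injections).
= 14 + 13 - 6 = 21

21


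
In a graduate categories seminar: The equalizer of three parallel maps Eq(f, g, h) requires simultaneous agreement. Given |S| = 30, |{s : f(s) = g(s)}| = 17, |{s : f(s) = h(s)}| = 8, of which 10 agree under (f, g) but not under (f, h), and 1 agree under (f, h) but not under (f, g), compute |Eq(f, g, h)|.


Eq(f, g, h) is the triple-agreement set: points in S where all three
maps take the same value. Using inclusion-exclusion on the pairwise data:
Pair (f, g) agrees on 17 points; pair (f, h) on 8 points.
Points agreeing under (f, g) but not (f, h) = 10; under (f, h) but not (f, g) = 1.
Triple-agreement = agreement-in-(f, g) minus points that agree under (f, g) but not (f, h):
|Eq(f, g, h)| = 17 - 10 = 7
(cross-check via (f, h): 8 - 1 = 7.)

7


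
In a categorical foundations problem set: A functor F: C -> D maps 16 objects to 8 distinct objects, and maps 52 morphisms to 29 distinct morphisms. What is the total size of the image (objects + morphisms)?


The image of F consists of distinct objects and distinct morphisms.
|Im(F)| on objects = 8
|Im(F)| on morphisms = 29
Total image cardinality = 8 + 29 = 37

37


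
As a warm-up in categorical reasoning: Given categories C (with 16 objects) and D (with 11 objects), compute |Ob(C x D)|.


The product category C x D has objects that are pairs (c, d).
Number of pairs = |Ob(C)| * |Ob(D)| = 16 * 11 = 176

176


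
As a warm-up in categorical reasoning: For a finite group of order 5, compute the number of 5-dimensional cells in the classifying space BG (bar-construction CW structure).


In the bar-construction CW model of BG, the n-cells are indexed by
n-tuples [g_1|...|g_n] of non-identity elements of G (degenerate
simplices with some g_i = e do not contribute cells), so there are
(|G| - 1)^n n-cells.
For dim = 5 with |G| = 5:
cells = (5 - 1)^5 = 4^5 = 1024

1024


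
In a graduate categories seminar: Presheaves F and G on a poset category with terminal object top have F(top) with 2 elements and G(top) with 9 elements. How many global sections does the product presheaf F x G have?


Global sections of a presheaf on a poset with terminal top satisfy
Gamma(H) ~ H(top). Presheaves admit pointwise products, so
(F x G)(top) = F(top) x G(top) (Cartesian product).
|Gamma(F x G)| = |F(top)| * |G(top)| = 2 * 9 = 18.

18


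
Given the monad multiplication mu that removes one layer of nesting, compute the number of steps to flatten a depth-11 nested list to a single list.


Each application of mu: T^2 -> T removes one layer of nesting.
Starting at depth 11 (i.e., T^11(X)), we need to reach T(X).
Number of mu applications = 11 - 1 = 10

10


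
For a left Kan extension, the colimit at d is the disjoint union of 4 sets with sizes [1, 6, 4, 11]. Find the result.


Pointwise, the left Kan extension (Lan_F H)(d) is the colimit, indexed
by the comma category (F downarrow d), of H composed with the
projection (F downarrow d) -> C. Here that colimit is given
as a coproduct (disjoint union) of sets, so its cardinality is the
sum of the sizes of the summands.
Coproduct of sets with sizes: 1 + 6 + 4 + 11
= 22

22


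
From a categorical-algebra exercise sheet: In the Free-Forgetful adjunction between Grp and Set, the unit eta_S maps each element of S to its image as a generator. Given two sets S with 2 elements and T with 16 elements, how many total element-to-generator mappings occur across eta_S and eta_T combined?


The unit eta_X: X -> U(F(X)) of the Free-Forgetful adjunction
maps each element of X to a generator of F(X). For X = S + T (disjoint
union in Set), |S + T| = |S| + |T|.
Total mappings = 2 + 16 = 18.

18


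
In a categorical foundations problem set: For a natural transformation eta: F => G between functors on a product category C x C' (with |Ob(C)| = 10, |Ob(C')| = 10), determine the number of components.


A natural transformation eta: F => G assigns one component morphism per
object of the domain category.
The domain is the product category C x C', so
|Ob(C x C')| = |Ob(C)| * |Ob(C')| = 10 * 10 = 100.
Therefore eta has 100 component morphisms.

100


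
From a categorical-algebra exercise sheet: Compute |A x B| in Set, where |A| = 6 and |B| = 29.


In Set, the product A x B is the Cartesian product.
By the universal property, |A x B| = |A| * |B|.
|A x B| = 6 * 29 = 174

174


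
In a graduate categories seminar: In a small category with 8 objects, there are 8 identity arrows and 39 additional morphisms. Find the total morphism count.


Each object has an identity morphism, giving 8 identities.
Adding the 39 non-identity morphisms:
Total = 8 + 39 = 47

47


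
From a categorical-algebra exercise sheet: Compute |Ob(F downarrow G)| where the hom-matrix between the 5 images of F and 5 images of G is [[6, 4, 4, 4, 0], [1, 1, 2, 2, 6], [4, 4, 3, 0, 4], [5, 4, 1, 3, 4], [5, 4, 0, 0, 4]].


Objects of (F downarrow G) are triples (a, b, h: F(a)->G(b)).
The count equals the sum of all entries in the hom-matrix.
sum(row 0) = 18
sum(row 1) = 12
sum(row 2) = 15
sum(row 3) = 17
sum(row 4) = 13
Grand total = 75

75


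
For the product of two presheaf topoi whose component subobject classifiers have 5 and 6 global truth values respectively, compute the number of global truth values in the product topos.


In a product of presheaf topoi E_1 x E_2, the subobject classifier
is Omega = Omega_1 x Omega_2 (componentwise), so
|Omega(top)| = |Omega_1(top_1)| * |Omega_2(top_2)|.
= 5 * 6 = 30.

30


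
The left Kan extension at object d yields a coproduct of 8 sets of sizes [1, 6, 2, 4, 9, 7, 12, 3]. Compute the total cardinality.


Pointwise, the left Kan extension (Lan_F H)(d) is the colimit, indexed
by the comma category (F downarrow d), of H composed with the
projection (F downarrow d) -> C. Here that colimit is given
as a coproduct (disjoint union) of sets, so its cardinality is the
sum of the sizes of the summands.
Coproduct of sets with sizes: 1 + 6 + 2 + 4 + 9 + 7 + 12 + 3
= 44

44


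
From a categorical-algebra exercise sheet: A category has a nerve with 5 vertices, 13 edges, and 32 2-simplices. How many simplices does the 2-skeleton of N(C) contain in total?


The 2-skeleton of the nerve N(C) consists of simplices in dimensions 0, 1, 2:
  |N(C)_0| = 5 (objects)
  |N(C)_1| = 13 (morphisms)
  |N(C)_2| = 32 (composable pairs)
Total = 5 + 13 + 32 = 50

50


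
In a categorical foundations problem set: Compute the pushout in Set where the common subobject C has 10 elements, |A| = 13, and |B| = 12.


The pushout A +_C B identifies the images of C in A and B.
|A +_C B| = |A| + |B| - |C| (for injections).
= 13 + 12 - 10 = 15

15


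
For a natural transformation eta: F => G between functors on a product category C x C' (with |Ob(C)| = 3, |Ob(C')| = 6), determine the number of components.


A natural transformation eta: F => G assigns one component morphism per
object of the domain category.
The domain is the product category C x C', so
|Ob(C x C')| = |Ob(C)| * |Ob(C')| = 3 * 6 = 18.
Therefore eta has 18 component morphisms.

18


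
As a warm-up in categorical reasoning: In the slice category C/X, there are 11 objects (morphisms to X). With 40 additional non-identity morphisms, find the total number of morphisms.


In the slice category C/X, objects are morphisms to X.
Identity morphisms: 11 (one per object of C/X).
Non-identity morphisms: 40.
Total = 11 + 40 = 51

51


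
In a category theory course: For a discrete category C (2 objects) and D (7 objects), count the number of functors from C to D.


A functor from a discrete category C to D is determined by
where each object maps. Each of the 2 objects of C can map
to any of the 7 objects of D independently.
Number of functors = 7^2 = 49

49


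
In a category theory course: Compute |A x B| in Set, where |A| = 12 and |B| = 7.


In Set, the product A x B is the Cartesian product.
By the universal property, |A x B| = |A| * |B|.
|A x B| = 12 * 7 = 84

84


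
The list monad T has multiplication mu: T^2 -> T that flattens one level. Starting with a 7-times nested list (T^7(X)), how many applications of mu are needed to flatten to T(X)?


Each application of mu: T^2 -> T removes one layer of nesting.
Starting at depth 7 (i.e., T^7(X)), we need to reach T(X).
Number of mu applications = 7 - 1 = 6

6


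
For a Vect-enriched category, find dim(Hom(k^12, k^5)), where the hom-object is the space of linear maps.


In Vect-enriched categories, Hom(k^n, k^m) is the space of m x n matrices.
dim(Hom(k^12, k^5)) = 5 * 12 = 60

60


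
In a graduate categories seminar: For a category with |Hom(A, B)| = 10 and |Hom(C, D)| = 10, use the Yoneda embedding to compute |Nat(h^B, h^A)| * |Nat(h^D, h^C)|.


By the Yoneda lemma, Nat(h^B, h^A) is isomorphic to Hom(A, B),
so |Nat(h^B, h^A)| = |Hom(A, B)| and |Nat(h^D, h^C)| = |Hom(C, D)|.
|Hom(A, B)| = 10, |Hom(C, D)| = 10.
|Nat(h^B, h^A) x Nat(h^D, h^C)| = 10 * 10 = 100

100


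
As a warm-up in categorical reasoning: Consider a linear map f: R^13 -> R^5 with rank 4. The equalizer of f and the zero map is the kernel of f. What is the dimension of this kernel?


The equalizer of f and the zero map is ker(f).
By the rank-nullity theorem: dim(ker(f)) = dim(domain) - rank(f).
dim(ker(f)) = 13 - 4 = 9

9


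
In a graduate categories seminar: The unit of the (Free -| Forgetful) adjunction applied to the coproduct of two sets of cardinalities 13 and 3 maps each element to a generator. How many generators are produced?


The unit eta_X: X -> U(F(X)) of the Free-Forgetful adjunction
maps each element of X to a generator of F(X). For X = S + T (disjoint
union in Set), |S + T| = |S| + |T|.
Total mappings = 13 + 3 = 16.

16


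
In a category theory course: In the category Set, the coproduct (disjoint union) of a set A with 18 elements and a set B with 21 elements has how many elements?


In Set, the coproduct A + B is the disjoint union.
|A + B| = |A| + |B| = 18 + 21 = 39

39


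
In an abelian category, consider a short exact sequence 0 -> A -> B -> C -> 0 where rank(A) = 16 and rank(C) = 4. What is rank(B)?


For a short exact sequence 0 -> A -> B -> C -> 0,
rank is additive: rank(B) = rank(A) + rank(C).
rank(B) = 16 + 4 = 20

20


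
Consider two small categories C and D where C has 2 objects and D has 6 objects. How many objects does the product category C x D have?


The product category C x D has objects that are pairs (c, d).
Number of pairs = |Ob(C)| * |Ob(D)| = 2 * 6 = 12

12


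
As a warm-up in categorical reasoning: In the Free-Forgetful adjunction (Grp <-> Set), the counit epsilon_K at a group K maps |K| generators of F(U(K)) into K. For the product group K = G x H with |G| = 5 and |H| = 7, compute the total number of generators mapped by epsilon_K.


The counit epsilon_K: F(U(K)) -> K of the Free-Forgetful adjunction
maps |K| generators of F(U(K)) into K. For K = G x H (the product group),
|G x H| = |G| * |H|.
Total generators mapped = 5 * 7 = 35.

35


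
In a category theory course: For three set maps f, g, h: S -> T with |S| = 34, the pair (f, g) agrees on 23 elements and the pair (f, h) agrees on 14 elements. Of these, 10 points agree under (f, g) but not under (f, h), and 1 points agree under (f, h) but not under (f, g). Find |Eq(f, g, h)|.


Eq(f, g, h) is the triple-agreement set: points in S where all three
maps take the same value. Using inclusion-exclusion on the pairwise data:
Pair (f, g) agrees on 23 points; pair (f, h) on 14 points.
Points agreeing under (f, g) but not (f, h) = 10; under (f, h) but not (f, g) = 1.
Triple-agreement = agreement-in-(f, g) minus points that agree under (f, g) but not (f, h):
|Eq(f, g, h)| = 23 - 10 = 13
(cross-check via (f, h): 14 - 1 = 13.)

13


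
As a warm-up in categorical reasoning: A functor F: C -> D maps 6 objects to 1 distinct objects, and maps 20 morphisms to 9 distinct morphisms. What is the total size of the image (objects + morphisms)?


The image of F consists of distinct objects and distinct morphisms.
|Im(F)| on objects = 1
|Im(F)| on morphisms = 9
Total image cardinality = 1 + 9 = 10

10


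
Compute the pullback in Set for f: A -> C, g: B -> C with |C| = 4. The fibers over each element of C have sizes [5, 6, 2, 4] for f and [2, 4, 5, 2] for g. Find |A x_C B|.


The pullback A x_C B consists of pairs (a, b) with f(a) = g(b).
For each element c in C, the fiber product has |f^-1(c)| * |g^-1(c)| elements.
Summing over C: 5 * 2 + 6 * 4 + 2 * 5 + 4 * 2
= 10 + 24 + 10 + 8 = 52

52


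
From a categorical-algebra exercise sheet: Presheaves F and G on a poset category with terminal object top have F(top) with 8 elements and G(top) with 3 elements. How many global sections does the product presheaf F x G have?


Global sections of a presheaf on a poset with terminal top satisfy
Gamma(H) ~ H(top). Presheaves admit pointwise products, so
(F x G)(top) = F(top) x G(top) (Cartesian product).
|Gamma(F x G)| = |F(top)| * |G(top)| = 8 * 3 = 24.

24


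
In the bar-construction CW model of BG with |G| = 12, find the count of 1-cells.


In the bar-construction CW model of BG, the n-cells are indexed by
n-tuples [g_1|...|g_n] of non-identity elements of G (degenerate
simplices with some g_i = e do not contribute cells), so there are
(|G| - 1)^n n-cells.
For dim = 1 with |G| = 12:
cells = (12 - 1)^1 = 11^1 = 11

11


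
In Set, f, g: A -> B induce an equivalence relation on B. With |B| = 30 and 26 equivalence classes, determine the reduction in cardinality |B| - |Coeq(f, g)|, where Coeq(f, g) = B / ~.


The coequalizer Coeq(f, g) = B / ~ has one element per equivalence class.
|B| = 30, |Coeq(f, g)| = 26.
|B| - |Coeq(f, g)| = 30 - 26 = 4.

4


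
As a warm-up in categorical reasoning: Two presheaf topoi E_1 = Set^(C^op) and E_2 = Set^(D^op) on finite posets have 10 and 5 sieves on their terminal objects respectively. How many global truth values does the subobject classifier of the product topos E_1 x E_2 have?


In a product of presheaf topoi E_1 x E_2, the subobject classifier
is Omega = Omega_1 x Omega_2 (componentwise), so
|Omega(top)| = |Omega_1(top_1)| * |Omega_2(top_2)|.
= 10 * 5 = 50.

50


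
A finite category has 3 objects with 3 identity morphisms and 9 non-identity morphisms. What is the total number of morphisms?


Each object has an identity morphism, giving 3 identities.
Adding the 9 non-identity morphisms:
Total = 3 + 9 = 12

12


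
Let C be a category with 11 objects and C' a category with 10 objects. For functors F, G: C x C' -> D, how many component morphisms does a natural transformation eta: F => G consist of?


A natural transformation eta: F => G assigns one component morphism per
object of the domain category.
The domain is the product category C x C', so
|Ob(C x C')| = |Ob(C)| * |Ob(C')| = 11 * 10 = 110.
Therefore eta has 110 component morphisms.

110


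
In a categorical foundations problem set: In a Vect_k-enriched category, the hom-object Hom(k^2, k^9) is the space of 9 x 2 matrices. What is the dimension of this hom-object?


In Vect-enriched categories, Hom(k^n, k^m) is the space of m x n matrices.
dim(Hom(k^2, k^9)) = 9 * 2 = 18

18


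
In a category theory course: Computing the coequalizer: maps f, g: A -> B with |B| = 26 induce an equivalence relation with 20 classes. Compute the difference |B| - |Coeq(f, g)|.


The coequalizer Coeq(f, g) = B / ~ has one element per equivalence class.
|B| = 26, |Coeq(f, g)| = 20.
|B| - |Coeq(f, g)| = 26 - 20 = 6.

6


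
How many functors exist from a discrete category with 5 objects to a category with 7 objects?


A functor from a discrete category C to D is determined by
where each object maps. Each of the 5 objects of C can map
to any of the 7 objects of D independently.
Number of functors = 7^5 = 16807

16807


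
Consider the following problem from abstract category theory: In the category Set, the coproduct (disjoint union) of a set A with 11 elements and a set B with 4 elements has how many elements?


In Set, the coproduct A + B is the disjoint union.
|A + B| = |A| + |B| = 11 + 4 = 15

15


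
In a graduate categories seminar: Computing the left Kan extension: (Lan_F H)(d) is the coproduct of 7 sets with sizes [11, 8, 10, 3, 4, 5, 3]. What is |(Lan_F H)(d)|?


Pointwise, the left Kan extension (Lan_F H)(d) is the colimit, indexed
by the comma category (F downarrow d), of H composed with the
projection (F downarrow d) -> C. Here that colimit is given
as a coproduct (disjoint union) of sets, so its cardinality is the
sum of the sizes of the summands.
Coproduct of sets with sizes: 11 + 8 + 10 + 3 + 4 + 5 + 3
= 44

44


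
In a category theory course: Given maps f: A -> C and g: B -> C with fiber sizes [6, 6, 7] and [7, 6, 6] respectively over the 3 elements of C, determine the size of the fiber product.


The pullback A x_C B consists of pairs (a, b) with f(a) = g(b).
For each element c in C, the fiber product has |f^-1(c)| * |g^-1(c)| elements.
Summing over C: 6 * 7 + 6 * 6 + 7 * 6
= 42 + 36 + 42 = 120

120


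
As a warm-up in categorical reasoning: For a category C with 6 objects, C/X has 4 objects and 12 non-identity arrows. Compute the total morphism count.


In the slice category C/X, objects are morphisms to X.
Identity morphisms: 4 (one per object of C/X).
Non-identity morphisms: 12.
Total = 4 + 12 = 16

16


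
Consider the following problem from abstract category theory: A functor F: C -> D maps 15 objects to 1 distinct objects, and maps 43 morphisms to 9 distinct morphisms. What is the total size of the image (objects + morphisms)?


The image of F consists of distinct objects and distinct morphisms.
|Im(F)| on objects = 1
|Im(F)| on morphisms = 9
Total image cardinality = 1 + 9 = 10

10


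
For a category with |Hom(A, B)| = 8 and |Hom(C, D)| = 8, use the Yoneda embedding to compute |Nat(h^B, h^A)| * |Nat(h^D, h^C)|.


By the Yoneda lemma, Nat(h^B, h^A) is isomorphic to Hom(A, B),
so |Nat(h^B, h^A)| = |Hom(A, B)| and |Nat(h^D, h^C)| = |Hom(C, D)|.
|Hom(A, B)| = 8, |Hom(C, D)| = 8.
|Nat(h^B, h^A) x Nat(h^D, h^C)| = 8 * 8 = 64

64


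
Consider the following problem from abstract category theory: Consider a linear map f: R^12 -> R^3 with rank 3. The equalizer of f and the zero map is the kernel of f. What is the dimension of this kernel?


The equalizer of f and the zero map is ker(f).
By the rank-nullity theorem: dim(ker(f)) = dim(domain) - rank(f).
dim(ker(f)) = 12 - 3 = 9

9


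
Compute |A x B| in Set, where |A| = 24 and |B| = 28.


In Set, the product A x B is the Cartesian product.
By the universal property, |A x B| = |A| * |B|.
|A x B| = 24 * 28 = 672

672


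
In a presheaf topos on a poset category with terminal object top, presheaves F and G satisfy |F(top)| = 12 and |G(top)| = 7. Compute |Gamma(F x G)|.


Global sections of a presheaf on a poset with terminal top satisfy
Gamma(H) ~ H(top). Presheaves admit pointwise products, so
(F x G)(top) = F(top) x G(top) (Cartesian product).
|Gamma(F x G)| = |F(top)| * |G(top)| = 12 * 7 = 84.

84


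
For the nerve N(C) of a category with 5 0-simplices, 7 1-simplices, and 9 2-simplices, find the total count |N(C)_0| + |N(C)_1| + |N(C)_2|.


The 2-skeleton of the nerve N(C) consists of simplices in dimensions 0, 1, 2:
  |N(C)_0| = 5 (objects)
  |N(C)_1| = 7 (morphisms)
  |N(C)_2| = 9 (composable pairs)
Total = 5 + 7 + 9 = 21

21


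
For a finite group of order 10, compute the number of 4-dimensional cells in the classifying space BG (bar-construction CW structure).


In the bar-construction CW model of BG, the n-cells are indexed by
n-tuples [g_1|...|g_n] of non-identity elements of G (degenerate
simplices with some g_i = e do not contribute cells), so there are
(|G| - 1)^n n-cells.
For dim = 4 with |G| = 10:
cells = (10 - 1)^4 = 9^4 = 6561

6561


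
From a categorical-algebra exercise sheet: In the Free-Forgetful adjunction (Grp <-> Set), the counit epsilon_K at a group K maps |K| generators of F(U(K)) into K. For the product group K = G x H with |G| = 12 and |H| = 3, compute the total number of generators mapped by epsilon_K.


The counit epsilon_K: F(U(K)) -> K of the Free-Forgetful adjunction
maps |K| generators of F(U(K)) into K. For K = G x H (the product group),
|G x H| = |G| * |H|.
Total generators mapped = 12 * 3 = 36.

36


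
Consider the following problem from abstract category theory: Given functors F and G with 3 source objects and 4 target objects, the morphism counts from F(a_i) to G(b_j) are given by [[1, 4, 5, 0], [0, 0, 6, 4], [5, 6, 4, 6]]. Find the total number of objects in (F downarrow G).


Objects of (F downarrow G) are triples (a, b, h: F(a)->G(b)).
The count equals the sum of all entries in the hom-matrix.
sum(row 0) = 10
sum(row 1) = 10
sum(row 2) = 21
Grand total = 41

41


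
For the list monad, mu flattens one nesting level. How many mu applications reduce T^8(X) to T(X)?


Each application of mu: T^2 -> T removes one layer of nesting.
Starting at depth 8 (i.e., T^8(X)), we need to reach T(X).
Number of mu applications = 8 - 1 = 7

7


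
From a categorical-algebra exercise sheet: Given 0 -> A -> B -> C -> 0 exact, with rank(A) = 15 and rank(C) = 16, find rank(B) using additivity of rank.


For a short exact sequence 0 -> A -> B -> C -> 0,
rank is additive: rank(B) = rank(A) + rank(C).
rank(B) = 15 + 16 = 31

31


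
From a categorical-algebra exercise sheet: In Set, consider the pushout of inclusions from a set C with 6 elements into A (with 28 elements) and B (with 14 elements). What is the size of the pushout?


The pushout A +_C B identifies the images of C in A and B.
|A +_C B| = |A| + |B| - |C| (for injections).
= 28 + 14 - 6 = 36

36


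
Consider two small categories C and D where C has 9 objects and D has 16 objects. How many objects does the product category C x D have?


The product category C x D has objects that are pairs (c, d).
Number of pairs = |Ob(C)| * |Ob(D)| = 9 * 16 = 144

144


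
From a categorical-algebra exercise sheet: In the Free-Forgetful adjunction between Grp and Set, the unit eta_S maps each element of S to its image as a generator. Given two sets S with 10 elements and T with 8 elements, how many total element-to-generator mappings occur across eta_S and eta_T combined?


The unit eta_X: X -> U(F(X)) of the Free-Forgetful adjunction
maps each element of X to a generator of F(X). For X = S + T (disjoint
union in Set), |S + T| = |S| + |T|.
Total mappings = 10 + 8 = 18.

18


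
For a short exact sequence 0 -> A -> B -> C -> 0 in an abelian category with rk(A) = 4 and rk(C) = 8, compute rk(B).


For a short exact sequence 0 -> A -> B -> C -> 0,
rank is additive: rank(B) = rank(A) + rank(C).
rank(B) = 4 + 8 = 12

12


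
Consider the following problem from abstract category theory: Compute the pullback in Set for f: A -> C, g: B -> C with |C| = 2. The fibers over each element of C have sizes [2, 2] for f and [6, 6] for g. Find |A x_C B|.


The pullback A x_C B consists of pairs (a, b) with f(a) = g(b).
For each element c in C, the fiber product has |f^-1(c)| * |g^-1(c)| elements.
Summing over C: 2 * 6 + 2 * 6
= 12 + 12 = 24

24


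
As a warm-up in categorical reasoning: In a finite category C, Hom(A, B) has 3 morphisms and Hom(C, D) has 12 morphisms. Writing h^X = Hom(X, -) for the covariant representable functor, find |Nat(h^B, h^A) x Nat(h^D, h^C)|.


By the Yoneda lemma, Nat(h^B, h^A) is isomorphic to Hom(A, B),
so |Nat(h^B, h^A)| = |Hom(A, B)| and |Nat(h^D, h^C)| = |Hom(C, D)|.
|Hom(A, B)| = 3, |Hom(C, D)| = 12.
|Nat(h^B, h^A) x Nat(h^D, h^C)| = 3 * 12 = 36

36


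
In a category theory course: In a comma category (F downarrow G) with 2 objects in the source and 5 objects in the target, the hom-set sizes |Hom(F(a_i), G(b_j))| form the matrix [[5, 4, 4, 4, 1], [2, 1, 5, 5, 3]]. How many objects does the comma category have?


Objects of (F downarrow G) are triples (a, b, h: F(a)->G(b)).
The count equals the sum of all entries in the hom-matrix.
sum(row 0) = 18
sum(row 1) = 16
Grand total = 34

34


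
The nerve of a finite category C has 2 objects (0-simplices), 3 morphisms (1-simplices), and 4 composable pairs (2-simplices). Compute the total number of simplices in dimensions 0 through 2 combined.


The 2-skeleton of the nerve N(C) consists of simplices in dimensions 0, 1, 2:
  |N(C)_0| = 2 (objects)
  |N(C)_1| = 3 (morphisms)
  |N(C)_2| = 4 (composable pairs)
Total = 2 + 3 + 4 = 9

9
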